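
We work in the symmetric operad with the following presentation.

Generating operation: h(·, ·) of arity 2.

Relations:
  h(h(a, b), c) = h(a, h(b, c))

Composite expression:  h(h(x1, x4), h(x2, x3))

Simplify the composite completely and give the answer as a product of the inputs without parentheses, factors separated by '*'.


x1 * x4 * x2 * x3

Associativity of h dissolves the nesting; only the x-input order survives.
h(x1, x4) unparenthesizes to x1 * x4
h(x2, x3) unparenthesizes to x2 * x3
h(h(x1, x4), h(x2, x3)) unparenthesizes to x1 * x4 * x2 * x3


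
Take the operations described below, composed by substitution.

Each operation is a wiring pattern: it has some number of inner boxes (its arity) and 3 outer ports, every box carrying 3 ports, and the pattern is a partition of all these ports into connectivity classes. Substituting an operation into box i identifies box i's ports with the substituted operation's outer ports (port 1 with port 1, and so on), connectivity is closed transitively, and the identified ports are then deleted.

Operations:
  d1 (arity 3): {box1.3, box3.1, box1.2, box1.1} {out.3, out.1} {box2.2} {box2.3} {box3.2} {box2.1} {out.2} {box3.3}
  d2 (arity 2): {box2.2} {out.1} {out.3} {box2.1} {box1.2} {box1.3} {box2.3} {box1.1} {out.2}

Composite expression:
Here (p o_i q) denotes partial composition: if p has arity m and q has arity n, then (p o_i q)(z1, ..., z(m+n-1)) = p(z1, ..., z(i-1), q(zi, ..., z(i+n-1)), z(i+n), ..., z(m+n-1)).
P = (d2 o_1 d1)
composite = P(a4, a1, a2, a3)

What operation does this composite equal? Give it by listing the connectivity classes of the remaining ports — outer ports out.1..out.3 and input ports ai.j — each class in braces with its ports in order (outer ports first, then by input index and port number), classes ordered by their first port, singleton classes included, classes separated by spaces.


{out.1} {out.2} {out.3} {a1.1} {a1.2} {a1.3} {a2.1, a4.1, a4.2, a4.3} {a2.2} {a2.3} {a3.1} {a3.2} {a3.3}

Connectivity passes through glued d2-boundaries; trace each wire chain.
the subtree at d1 composes to {out.1, out.3} {out.2} {a1.1} {a1.2} {a1.3} {a2.1, a4.1, a4.2, a4.3} {a2.2} {a2.3} on (a4, a1, a2); out.j = own outer ports
the subtree at d2 composes to {out.1} {out.2} {out.3} {a1.1} {a1.2} {a1.3} {a2.1, a4.1, a4.2, a4.3} {a2.2} {a2.3} {a3.1} {a3.2} {a3.3} on (a4, a1, a2, a3); out.j = own outer ports


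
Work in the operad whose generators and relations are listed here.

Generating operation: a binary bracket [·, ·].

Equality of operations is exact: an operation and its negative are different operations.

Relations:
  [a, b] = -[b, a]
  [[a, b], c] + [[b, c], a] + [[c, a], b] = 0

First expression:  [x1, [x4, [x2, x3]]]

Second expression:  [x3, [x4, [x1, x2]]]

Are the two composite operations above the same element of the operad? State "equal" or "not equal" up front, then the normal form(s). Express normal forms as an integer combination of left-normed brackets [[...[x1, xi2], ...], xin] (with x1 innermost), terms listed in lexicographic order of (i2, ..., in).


Reducing the first expression gives -[[[x1, x2], x3], x4] + [[[x1, x3], x2], x4] + [[[x1, x4], x2], x3] - [[[x1, x4], x3], x2]
Reducing the second expression gives [[[x1, x2], x4], x3]
Distinct normal forms: not equal.

not equal; first: -[[[x1, x2], x3], x4] + [[[x1, x3], x2], x4] + [[[x1, x4], x2], x3] - [[[x1, x4], x3], x2]; second: [[[x1, x2], x4], x3]


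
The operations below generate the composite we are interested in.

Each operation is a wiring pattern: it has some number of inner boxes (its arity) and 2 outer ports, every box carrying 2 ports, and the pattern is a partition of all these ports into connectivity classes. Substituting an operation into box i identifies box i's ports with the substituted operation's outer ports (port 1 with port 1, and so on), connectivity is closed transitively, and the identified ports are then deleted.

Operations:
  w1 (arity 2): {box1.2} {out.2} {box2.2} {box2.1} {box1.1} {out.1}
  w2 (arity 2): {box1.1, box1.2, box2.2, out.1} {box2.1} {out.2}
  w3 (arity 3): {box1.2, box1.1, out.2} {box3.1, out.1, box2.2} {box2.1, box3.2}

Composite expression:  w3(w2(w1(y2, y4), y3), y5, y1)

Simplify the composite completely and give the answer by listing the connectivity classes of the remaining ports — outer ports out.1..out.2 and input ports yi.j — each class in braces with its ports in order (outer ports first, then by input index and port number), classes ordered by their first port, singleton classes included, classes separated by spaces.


{out.1, y1.1, y5.2} {out.2, y3.2} {y1.2, y5.1} {y2.1} {y2.2} {y3.1} {y4.1} {y4.2}

After gluing at w3, chains via deleted ports link the y-ports.
after w1, the pattern on (y2, y4) reads {out.1} {out.2} {y2.1} {y2.2} {y4.1} {y4.2} (out.j = its outer ports)
after w2, the pattern on (y2, y4, y3) reads {out.1, y3.2} {out.2} {y2.1} {y2.2} {y3.1} {y4.1} {y4.2} (out.j = its outer ports)
after w3, the pattern on (y2, y4, y3, y5, y1) reads {out.1, y1.1, y5.2} {out.2, y3.2} {y1.2, y5.1} {y2.1} {y2.2} {y3.1} {y4.1} {y4.2} (out.j = its outer ports)


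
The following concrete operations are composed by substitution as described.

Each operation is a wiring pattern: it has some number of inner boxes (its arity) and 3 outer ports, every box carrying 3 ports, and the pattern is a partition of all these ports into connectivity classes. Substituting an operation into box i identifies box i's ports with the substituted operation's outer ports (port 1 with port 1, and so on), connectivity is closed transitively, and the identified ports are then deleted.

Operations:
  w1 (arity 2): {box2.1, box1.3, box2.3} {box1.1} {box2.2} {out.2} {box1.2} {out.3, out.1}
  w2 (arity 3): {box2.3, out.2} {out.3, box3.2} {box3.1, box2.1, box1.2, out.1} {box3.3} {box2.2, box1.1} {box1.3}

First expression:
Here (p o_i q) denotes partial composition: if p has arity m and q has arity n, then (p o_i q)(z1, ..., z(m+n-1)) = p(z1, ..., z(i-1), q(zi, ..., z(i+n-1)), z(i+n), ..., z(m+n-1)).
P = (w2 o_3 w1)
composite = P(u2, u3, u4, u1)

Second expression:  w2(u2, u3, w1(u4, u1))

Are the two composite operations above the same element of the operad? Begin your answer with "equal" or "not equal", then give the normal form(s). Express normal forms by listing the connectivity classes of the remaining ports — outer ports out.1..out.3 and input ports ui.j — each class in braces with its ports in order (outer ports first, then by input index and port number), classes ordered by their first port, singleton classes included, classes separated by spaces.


equal: each reduces to {out.1, u2.2, u3.1} {out.2, u3.3} {out.3} {u1.1, u1.3, u4.3} {u1.2} {u2.1, u3.2} {u2.3} {u4.1} {u4.2}

The first expression reduces to {out.1, u2.2, u3.1} {out.2, u3.3} {out.3} {u1.1, u1.3, u4.3} {u1.2} {u2.1, u3.2} {u2.3} {u4.1} {u4.2}
The second expression reduces to {out.1, u2.2, u3.1} {out.2, u3.3} {out.3} {u1.1, u1.3, u4.3} {u1.2} {u2.1, u3.2} {u2.3} {u4.1} {u4.2}
One common form — equal.


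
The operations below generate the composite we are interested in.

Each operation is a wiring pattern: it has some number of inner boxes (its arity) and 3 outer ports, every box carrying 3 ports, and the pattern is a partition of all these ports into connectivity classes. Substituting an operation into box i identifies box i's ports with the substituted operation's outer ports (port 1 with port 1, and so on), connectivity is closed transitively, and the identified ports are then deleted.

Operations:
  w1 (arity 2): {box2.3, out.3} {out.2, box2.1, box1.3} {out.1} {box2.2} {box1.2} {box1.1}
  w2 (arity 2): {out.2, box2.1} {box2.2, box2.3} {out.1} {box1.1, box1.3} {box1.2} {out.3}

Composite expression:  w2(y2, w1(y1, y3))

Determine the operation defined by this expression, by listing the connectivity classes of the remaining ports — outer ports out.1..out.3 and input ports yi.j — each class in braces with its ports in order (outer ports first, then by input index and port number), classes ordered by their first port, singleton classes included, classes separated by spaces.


{out.1} {out.2} {out.3} {y1.1} {y1.2} {y1.3, y3.1, y3.3} {y2.1, y2.3} {y2.2} {y3.2}

Reachability decides: close wires over w2-identified ports.
the subtree at w1 composes to {out.1} {out.2, y1.3, y3.1} {out.3, y3.3} {y1.1} {y1.2} {y3.2} on (y1, y3); out.j = own outer ports
the subtree at w2 composes to {out.1} {out.2} {out.3} {y1.1} {y1.2} {y1.3, y3.1, y3.3} {y2.1, y2.3} {y2.2} {y3.2} on (y2, y1, y3); out.j = own outer ports


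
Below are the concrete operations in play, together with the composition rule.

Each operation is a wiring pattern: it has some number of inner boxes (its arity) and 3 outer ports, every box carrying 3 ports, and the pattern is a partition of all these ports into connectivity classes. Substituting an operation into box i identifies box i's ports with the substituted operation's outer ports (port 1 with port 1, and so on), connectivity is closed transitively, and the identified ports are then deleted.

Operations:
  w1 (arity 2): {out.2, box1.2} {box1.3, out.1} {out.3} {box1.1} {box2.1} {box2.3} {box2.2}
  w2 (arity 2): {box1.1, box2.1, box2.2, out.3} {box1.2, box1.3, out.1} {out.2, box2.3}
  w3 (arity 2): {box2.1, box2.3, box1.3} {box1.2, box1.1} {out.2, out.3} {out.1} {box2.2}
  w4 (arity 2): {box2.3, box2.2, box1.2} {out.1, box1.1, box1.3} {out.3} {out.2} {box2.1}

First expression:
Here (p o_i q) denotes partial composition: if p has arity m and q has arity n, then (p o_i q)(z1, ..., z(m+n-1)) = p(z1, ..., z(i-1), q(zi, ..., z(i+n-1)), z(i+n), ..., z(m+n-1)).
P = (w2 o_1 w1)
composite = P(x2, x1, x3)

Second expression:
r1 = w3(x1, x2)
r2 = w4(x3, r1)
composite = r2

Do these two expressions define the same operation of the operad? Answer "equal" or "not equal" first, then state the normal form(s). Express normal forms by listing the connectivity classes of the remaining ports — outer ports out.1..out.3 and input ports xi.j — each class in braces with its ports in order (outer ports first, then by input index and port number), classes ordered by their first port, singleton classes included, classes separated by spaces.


Reducing the first expression gives {out.1, x2.2} {out.2, x3.3} {out.3, x2.3, x3.1, x3.2} {x1.1} {x1.2} {x1.3} {x2.1}
Reducing the second expression gives {out.1, x3.1, x3.3} {out.2} {out.3} {x1.1, x1.2} {x1.3, x2.1, x2.3} {x2.2} {x3.2}
The forms do not match — not equal.

not equal — first {out.1, x2.2} {out.2, x3.3} {out.3, x2.3, x3.1, x3.2} {x1.1} {x1.2} {x1.3} {x2.1}, second {out.1, x3.1, x3.3} {out.2} {out.3} {x1.1, x1.2} {x1.3, x2.1, x2.3} {x2.2} {x3.2}


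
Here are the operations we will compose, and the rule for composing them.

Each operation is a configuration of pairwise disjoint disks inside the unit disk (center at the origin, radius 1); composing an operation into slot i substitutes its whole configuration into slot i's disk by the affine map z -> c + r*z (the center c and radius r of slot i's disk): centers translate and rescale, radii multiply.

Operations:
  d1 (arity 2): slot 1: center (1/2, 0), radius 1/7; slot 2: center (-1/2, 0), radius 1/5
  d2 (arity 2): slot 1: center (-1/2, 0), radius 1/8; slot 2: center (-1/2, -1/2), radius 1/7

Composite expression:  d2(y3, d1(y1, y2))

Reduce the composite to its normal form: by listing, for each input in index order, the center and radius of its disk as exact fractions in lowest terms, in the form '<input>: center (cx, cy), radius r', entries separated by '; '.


y1: center (-3/7, -1/2), radius 1/49; y2: center (-4/7, -1/2), radius 1/35; y3: center (-1/2, 0), radius 1/8

Below d2, radii multiply path by path; the y-disk centers shift.
y3 passes through 1 substitution, ending at center (-1/2, 0), radius 1/8
y1 passes through 2 substitutions, ending at center (-3/7, -1/2), radius 1/49
y2 passes through 2 substitutions, ending at center (-4/7, -1/2), radius 1/35


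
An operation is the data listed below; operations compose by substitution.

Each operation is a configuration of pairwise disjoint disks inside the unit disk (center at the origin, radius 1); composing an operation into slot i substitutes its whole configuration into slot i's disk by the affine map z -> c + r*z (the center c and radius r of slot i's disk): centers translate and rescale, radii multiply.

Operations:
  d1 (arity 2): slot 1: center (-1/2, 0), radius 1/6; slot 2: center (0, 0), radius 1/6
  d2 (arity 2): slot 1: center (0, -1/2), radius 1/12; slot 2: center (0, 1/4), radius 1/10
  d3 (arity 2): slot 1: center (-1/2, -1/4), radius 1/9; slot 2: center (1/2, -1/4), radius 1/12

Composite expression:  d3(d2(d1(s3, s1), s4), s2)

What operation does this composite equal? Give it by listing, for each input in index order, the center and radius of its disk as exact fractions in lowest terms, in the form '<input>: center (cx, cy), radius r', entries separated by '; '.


Affine substitution under d3: radii multiply and s-centers shift.
for s3, the 3-step affine chain lands on center (-109/216, -11/36), radius 1/648
for s1, the 3-step affine chain lands on center (-1/2, -11/36), radius 1/648
for s4, the 2-step affine chain lands on center (-1/2, -2/9), radius 1/90
for s2, the 1-step affine chain lands on center (1/2, -1/4), radius 1/12

s1: center (-1/2, -11/36), radius 1/648; s2: center (1/2, -1/4), radius 1/12; s3: center (-109/216, -11/36), radius 1/648; s4: center (-1/2, -2/9), radius 1/90


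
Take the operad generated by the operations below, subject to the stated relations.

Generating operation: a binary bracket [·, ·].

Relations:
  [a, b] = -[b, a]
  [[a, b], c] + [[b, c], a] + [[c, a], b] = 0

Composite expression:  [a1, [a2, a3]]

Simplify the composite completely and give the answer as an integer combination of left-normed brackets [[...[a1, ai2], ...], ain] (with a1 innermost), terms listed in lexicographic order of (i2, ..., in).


[[a1, a2], a3] - [[a1, a3], a2]


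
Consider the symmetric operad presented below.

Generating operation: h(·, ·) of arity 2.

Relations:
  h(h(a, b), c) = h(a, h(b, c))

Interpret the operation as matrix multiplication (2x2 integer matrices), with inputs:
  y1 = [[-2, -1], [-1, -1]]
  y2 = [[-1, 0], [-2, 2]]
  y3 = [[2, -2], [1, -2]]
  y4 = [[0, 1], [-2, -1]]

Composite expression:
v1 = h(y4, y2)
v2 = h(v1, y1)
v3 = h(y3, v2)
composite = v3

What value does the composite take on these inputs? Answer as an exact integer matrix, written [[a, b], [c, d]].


[[16, 4], [14, 4]]

h(y4, y2) = [[-2, 2], [4, -2]]
h(h(y4, y2), y1) = [[2, 0], [-6, -2]]
h(y3, h(h(y4, y2), y1)) = [[16, 4], [14, 4]]


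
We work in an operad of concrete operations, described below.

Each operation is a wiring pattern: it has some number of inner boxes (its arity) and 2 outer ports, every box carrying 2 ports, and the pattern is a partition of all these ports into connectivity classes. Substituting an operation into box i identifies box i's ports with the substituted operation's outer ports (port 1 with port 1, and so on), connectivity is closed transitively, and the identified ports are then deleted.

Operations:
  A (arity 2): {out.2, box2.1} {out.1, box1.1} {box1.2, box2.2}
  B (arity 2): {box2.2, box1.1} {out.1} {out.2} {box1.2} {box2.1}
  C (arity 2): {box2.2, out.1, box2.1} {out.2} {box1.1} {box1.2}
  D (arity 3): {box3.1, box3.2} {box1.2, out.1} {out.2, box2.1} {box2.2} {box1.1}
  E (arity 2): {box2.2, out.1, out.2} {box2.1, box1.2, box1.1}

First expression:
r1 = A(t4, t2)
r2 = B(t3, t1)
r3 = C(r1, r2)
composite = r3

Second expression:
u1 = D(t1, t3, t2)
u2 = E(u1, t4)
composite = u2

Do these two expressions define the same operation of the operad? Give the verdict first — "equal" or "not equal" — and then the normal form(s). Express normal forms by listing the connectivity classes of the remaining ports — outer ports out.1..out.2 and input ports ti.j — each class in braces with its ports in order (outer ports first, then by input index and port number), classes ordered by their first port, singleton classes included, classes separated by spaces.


not equal: they reduce to {out.1} {out.2} {t1.1} {t1.2, t3.1} {t2.1} {t2.2, t4.2} {t3.2} {t4.1} and {out.1, out.2, t4.2} {t1.1} {t1.2, t3.1, t4.1} {t2.1, t2.2} {t3.2}

In normal form, the first expression is {out.1} {out.2} {t1.1} {t1.2, t3.1} {t2.1} {t2.2, t4.2} {t3.2} {t4.1}
In normal form, the second expression is {out.1, out.2, t4.2} {t1.1} {t1.2, t3.1, t4.1} {t2.1, t2.2} {t3.2}
No match — not equal.


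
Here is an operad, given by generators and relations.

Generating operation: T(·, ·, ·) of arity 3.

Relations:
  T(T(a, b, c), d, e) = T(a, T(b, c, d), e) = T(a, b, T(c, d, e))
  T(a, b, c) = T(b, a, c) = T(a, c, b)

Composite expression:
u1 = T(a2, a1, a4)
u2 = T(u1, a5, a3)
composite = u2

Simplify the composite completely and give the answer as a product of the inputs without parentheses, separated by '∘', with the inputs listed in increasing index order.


a1 ∘ a2 ∘ a3 ∘ a4 ∘ a5

Key point: T commutes, so take the a-inputs in any fixed order.
T(a2, a1, a4) spells out as a2 ∘ a1 ∘ a4
T(T(a2, a1, a4), a5, a3) spells out as a2 ∘ a1 ∘ a4 ∘ a5 ∘ a3
sorting the factors by input index: a1 ∘ a2 ∘ a3 ∘ a4 ∘ a5


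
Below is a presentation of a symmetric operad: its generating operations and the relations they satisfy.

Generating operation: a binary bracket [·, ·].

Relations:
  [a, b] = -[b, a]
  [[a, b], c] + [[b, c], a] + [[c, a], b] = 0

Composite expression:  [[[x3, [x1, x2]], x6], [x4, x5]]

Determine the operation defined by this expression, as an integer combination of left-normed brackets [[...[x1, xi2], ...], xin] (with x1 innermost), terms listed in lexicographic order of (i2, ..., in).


-[[[[[x1, x2], x3], x6], x4], x5] + [[[[[x1, x2], x3], x6], x5], x4]

A multilinear Lie element is pinned by x1-initial words (x1 innermost).
Composite bracket: [[[x3, [x1, x2]], x6], [x4, x5]]
Under [a, b] = ab - ba we get 32 signed associative words (2^5 = 32).
The x1-initial words carry the normal form:
  from x1x2x3x6x4x5, sign -1: term -[[[[[x1, x2], x3], x6], x4], x5]
  from x1x2x3x6x5x4, sign +1: term +[[[[[x1, x2], x3], x6], x5], x4]


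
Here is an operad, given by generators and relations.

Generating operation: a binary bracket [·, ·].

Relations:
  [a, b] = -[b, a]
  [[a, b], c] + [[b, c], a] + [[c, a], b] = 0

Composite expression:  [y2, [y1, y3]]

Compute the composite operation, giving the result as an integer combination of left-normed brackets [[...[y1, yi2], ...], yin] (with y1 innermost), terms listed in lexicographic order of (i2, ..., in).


-[[y1, y3], y2]

Antisymmetry and Jacobi reduce to y1-anchored left-normed brackets.
Composite bracket: [y2, [y1, y3]]
Applying ab - ba throughout gives 4 signed words (2^2 = 4).
Coefficients come from the y1-initial words:
  sign of y1y3y2 is -1, so it contributes -[[y1, y3], y2]


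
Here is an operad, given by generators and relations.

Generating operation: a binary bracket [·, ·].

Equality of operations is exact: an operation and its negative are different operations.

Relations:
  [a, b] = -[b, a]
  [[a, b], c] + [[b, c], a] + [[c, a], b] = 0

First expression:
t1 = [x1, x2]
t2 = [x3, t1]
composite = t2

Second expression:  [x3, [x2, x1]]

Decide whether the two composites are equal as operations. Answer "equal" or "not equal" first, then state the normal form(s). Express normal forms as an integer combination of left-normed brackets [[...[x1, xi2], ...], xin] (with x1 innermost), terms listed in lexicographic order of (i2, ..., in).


not equal — first -[[x1, x2], x3], second [[x1, x2], x3]


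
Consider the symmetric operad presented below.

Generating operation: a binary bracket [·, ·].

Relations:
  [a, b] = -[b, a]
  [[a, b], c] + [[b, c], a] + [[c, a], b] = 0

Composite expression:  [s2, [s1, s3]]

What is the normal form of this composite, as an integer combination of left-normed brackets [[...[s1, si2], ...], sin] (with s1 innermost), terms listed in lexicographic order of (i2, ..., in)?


-[[s1, s3], s2]

Antisymmetry and Jacobi reduce to s1-anchored left-normed brackets.
Composite bracket: [s2, [s1, s3]]
Applying ab - ba throughout gives 4 signed words (2^2 = 4).
The s1-initial words carry the normal form:
  s1s3s2 appears with sign -1, giving the term -[[s1, s3], s2]


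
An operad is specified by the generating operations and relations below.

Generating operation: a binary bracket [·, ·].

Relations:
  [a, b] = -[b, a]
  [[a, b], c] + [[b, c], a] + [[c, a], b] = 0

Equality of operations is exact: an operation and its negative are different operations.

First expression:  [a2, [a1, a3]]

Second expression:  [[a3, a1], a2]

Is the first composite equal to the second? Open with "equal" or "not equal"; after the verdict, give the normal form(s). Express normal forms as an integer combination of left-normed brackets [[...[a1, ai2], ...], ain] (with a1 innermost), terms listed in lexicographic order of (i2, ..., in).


equal; the common form is -[[a1, a3], a2]

Normal form of the first expression: -[[a1, a3], a2]
Normal form of the second expression: -[[a1, a3], a2]
Same normal form: equal.


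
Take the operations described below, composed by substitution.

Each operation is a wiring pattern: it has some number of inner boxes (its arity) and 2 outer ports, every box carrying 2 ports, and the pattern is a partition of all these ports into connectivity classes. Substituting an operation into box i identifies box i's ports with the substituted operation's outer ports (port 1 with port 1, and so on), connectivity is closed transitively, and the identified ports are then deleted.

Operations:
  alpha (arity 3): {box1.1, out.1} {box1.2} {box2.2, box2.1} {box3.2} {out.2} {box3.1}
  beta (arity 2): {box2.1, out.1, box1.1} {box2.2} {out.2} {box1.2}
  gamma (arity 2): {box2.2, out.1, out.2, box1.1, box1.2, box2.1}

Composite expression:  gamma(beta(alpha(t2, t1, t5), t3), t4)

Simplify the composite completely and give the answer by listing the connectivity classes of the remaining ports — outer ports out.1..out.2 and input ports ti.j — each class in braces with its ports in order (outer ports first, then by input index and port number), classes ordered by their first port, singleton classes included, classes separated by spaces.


Substituting into gamma glues patterns; closure does the rest.
alpha over (t2, t1, t5) gives {out.1, t2.1} {out.2} {t1.1, t1.2} {t2.2} {t5.1} {t5.2}, out.j being that stage's outer ports
beta over (t2, t1, t5, t3) gives {out.1, t2.1, t3.1} {out.2} {t1.1, t1.2} {t2.2} {t3.2} {t5.1} {t5.2}, out.j being that stage's outer ports
gamma over (t2, t1, t5, t3, t4) gives {out.1, out.2, t2.1, t3.1, t4.1, t4.2} {t1.1, t1.2} {t2.2} {t3.2} {t5.1} {t5.2}, out.j being that stage's outer ports

{out.1, out.2, t2.1, t3.1, t4.1, t4.2} {t1.1, t1.2} {t2.2} {t3.2} {t5.1} {t5.2}


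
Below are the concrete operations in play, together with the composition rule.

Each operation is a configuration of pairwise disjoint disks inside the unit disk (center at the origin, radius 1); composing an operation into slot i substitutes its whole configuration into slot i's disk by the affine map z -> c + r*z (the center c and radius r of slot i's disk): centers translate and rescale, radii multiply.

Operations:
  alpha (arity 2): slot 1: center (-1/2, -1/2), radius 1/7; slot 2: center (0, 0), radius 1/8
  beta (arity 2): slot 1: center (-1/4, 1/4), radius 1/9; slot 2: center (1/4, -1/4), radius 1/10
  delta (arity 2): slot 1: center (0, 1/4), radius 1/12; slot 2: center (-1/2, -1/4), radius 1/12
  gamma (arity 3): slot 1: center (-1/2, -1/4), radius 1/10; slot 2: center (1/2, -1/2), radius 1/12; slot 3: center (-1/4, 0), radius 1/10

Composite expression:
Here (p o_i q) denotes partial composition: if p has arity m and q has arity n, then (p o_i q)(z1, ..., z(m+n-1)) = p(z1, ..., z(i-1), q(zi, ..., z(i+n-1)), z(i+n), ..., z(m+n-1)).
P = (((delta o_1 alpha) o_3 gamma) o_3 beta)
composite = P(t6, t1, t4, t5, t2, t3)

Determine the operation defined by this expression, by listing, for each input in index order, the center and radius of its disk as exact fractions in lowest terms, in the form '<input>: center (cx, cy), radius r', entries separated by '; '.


Only the slot chain above each t matters under delta; compose those maps.
for t6, the 2-step affine chain lands on center (-1/24, 5/24), radius 1/84
for t1, the 2-step affine chain lands on center (0, 1/4), radius 1/96
for t4, the 3-step affine chain lands on center (-87/160, -43/160), radius 1/1080
for t5, the 3-step affine chain lands on center (-259/480, -131/480), radius 1/1200
for t2, the 2-step affine chain lands on center (-11/24, -7/24), radius 1/144
for t3, the 2-step affine chain lands on center (-25/48, -1/4), radius 1/120

t1: center (0, 1/4), radius 1/96; t2: center (-11/24, -7/24), radius 1/144; t3: center (-25/48, -1/4), radius 1/120; t4: center (-87/160, -43/160), radius 1/1080; t5: center (-259/480, -131/480), radius 1/1200; t6: center (-1/24, 5/24), radius 1/84


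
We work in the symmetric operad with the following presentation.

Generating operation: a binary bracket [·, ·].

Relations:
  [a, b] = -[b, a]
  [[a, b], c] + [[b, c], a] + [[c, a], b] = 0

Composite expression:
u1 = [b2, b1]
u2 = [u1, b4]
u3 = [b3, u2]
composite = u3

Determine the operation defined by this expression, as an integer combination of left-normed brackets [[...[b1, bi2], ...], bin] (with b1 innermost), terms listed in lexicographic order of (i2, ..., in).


[[[b1, b2], b4], b3]


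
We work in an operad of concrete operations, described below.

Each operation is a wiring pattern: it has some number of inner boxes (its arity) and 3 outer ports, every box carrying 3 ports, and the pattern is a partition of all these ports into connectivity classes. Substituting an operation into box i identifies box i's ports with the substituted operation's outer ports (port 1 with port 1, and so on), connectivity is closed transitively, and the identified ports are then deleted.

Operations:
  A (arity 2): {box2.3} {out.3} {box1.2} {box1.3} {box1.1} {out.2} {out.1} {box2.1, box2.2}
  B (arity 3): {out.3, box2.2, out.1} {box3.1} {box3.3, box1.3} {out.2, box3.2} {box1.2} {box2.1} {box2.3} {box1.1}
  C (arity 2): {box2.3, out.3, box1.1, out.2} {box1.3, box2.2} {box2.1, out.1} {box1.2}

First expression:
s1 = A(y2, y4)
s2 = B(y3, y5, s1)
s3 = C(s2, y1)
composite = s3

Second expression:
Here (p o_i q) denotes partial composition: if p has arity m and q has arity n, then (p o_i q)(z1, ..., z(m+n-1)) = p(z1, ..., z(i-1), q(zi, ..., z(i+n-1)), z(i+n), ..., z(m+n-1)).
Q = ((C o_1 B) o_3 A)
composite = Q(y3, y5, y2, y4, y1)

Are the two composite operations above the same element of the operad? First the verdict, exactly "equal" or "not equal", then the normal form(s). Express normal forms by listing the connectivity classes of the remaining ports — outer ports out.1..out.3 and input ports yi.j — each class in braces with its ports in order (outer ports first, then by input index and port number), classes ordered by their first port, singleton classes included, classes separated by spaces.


The first composite normalizes to {out.1, y1.1} {out.2, out.3, y1.2, y1.3, y5.2} {y2.1} {y2.2} {y2.3} {y3.1} {y3.2} {y3.3} {y4.1, y4.2} {y4.3} {y5.1} {y5.3}
The second composite normalizes to {out.1, y1.1} {out.2, out.3, y1.2, y1.3, y5.2} {y2.1} {y2.2} {y2.3} {y3.1} {y3.2} {y3.3} {y4.1, y4.2} {y4.3} {y5.1} {y5.3}
The normal forms match — equal.

equal; both compose to {out.1, y1.1} {out.2, out.3, y1.2, y1.3, y5.2} {y2.1} {y2.2} {y2.3} {y3.1} {y3.2} {y3.3} {y4.1, y4.2} {y4.3} {y5.1} {y5.3}


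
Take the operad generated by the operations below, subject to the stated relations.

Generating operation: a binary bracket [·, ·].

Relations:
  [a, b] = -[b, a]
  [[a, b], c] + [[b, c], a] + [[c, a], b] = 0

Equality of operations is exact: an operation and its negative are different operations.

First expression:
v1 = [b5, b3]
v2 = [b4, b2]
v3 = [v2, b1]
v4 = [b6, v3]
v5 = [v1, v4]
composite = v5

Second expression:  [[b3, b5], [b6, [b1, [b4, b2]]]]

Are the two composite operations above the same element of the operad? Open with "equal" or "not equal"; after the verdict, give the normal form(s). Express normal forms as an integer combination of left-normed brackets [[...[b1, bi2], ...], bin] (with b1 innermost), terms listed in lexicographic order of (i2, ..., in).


Reducing the first expression gives -[[[[[b1, b2], b4], b6], b3], b5] + [[[[[b1, b2], b4], b6], b5], b3] + [[[[[b1, b4], b2], b6], b3], b5] - [[[[[b1, b4], b2], b6], b5], b3]
Reducing the second expression gives -[[[[[b1, b2], b4], b6], b3], b5] + [[[[[b1, b2], b4], b6], b5], b3] + [[[[[b1, b4], b2], b6], b3], b5] - [[[[[b1, b4], b2], b6], b5], b3]
The normal forms match — equal.

equal: each reduces to -[[[[[b1, b2], b4], b6], b3], b5] + [[[[[b1, b2], b4], b6], b5], b3] + [[[[[b1, b4], b2], b6], b3], b5] - [[[[[b1, b4], b2], b6], b5], b3]


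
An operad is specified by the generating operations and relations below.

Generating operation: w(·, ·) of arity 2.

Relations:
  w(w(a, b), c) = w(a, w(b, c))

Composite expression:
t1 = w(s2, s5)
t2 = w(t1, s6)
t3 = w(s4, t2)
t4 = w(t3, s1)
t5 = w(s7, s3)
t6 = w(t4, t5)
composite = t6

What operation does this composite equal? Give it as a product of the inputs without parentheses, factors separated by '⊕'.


s4 ⊕ s2 ⊕ s5 ⊕ s6 ⊕ s1 ⊕ s7 ⊕ s3

Under associativity of w, the answer is the s's in reading order.
w(s2, s5) spells out as s2 ⊕ s5
w(w(s2, s5), s6) spells out as s2 ⊕ s5 ⊕ s6
w(s4, w(w(s2, s5), s6)) spells out as s4 ⊕ s2 ⊕ s5 ⊕ s6
w(w(s4, w(w(s2, s5), s6)), s1) spells out as s4 ⊕ s2 ⊕ s5 ⊕ s6 ⊕ s1
w(s7, s3) spells out as s7 ⊕ s3
w(w(w(s4, w(w(s2, s5), s6)), s1), w(s7, s3)) spells out as s4 ⊕ s2 ⊕ s5 ⊕ s6 ⊕ s1 ⊕ s7 ⊕ s3


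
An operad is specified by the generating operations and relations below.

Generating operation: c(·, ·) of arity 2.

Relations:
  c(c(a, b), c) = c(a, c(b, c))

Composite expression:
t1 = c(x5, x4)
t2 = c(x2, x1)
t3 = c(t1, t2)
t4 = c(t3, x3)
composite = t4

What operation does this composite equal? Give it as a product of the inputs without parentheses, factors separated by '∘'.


x5 ∘ x4 ∘ x2 ∘ x1 ∘ x3

All parenthesizations of c agree; list the x-inputs left to right.
c(x5, x4) collapses to x5 ∘ x4
c(x2, x1) collapses to x2 ∘ x1
c(c(x5, x4), c(x2, x1)) collapses to x5 ∘ x4 ∘ x2 ∘ x1
c(c(c(x5, x4), c(x2, x1)), x3) collapses to x5 ∘ x4 ∘ x2 ∘ x1 ∘ x3


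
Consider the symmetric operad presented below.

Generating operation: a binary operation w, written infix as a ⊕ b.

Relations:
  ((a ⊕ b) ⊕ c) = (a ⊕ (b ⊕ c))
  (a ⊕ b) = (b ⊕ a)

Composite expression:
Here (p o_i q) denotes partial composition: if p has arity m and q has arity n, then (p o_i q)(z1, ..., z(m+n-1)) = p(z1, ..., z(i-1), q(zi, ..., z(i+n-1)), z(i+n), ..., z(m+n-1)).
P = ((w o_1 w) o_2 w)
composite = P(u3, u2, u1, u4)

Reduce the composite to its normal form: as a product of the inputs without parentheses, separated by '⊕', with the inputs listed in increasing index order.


u1 ⊕ u2 ⊕ u3 ⊕ u4

Reordering under w is free, so list the u-inputs canonically.
(u2 ⊕ u1) flattens to u2 ⊕ u1
(u3 ⊕ (u2 ⊕ u1)) flattens to u3 ⊕ u2 ⊕ u1
((u3 ⊕ (u2 ⊕ u1)) ⊕ u4) flattens to u3 ⊕ u2 ⊕ u1 ⊕ u4
sorting the factors by input index: u1 ⊕ u2 ⊕ u3 ⊕ u4


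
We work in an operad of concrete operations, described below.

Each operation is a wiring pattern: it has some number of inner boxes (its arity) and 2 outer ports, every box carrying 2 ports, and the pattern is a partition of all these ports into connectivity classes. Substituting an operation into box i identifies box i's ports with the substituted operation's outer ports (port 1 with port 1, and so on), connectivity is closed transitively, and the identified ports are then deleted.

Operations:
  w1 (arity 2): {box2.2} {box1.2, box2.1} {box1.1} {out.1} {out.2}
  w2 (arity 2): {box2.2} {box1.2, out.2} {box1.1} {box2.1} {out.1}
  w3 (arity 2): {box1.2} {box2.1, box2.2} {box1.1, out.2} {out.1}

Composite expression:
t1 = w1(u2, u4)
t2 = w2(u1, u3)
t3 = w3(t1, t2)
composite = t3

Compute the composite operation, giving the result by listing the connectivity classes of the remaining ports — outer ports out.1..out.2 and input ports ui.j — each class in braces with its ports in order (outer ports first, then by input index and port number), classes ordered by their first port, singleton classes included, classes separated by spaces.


{out.1} {out.2} {u1.1} {u1.2} {u2.1} {u2.2, u4.1} {u3.1} {u3.2} {u4.2}

Connectivity passes through glued w3-boundaries; trace each wire chain.
through w1, on inputs (u2, u4): {out.1} {out.2} {u2.1} {u2.2, u4.1} {u4.2} (out.j = stage outer ports)
through w2, on inputs (u1, u3): {out.1} {out.2, u1.2} {u1.1} {u3.1} {u3.2} (out.j = stage outer ports)
through w3, on inputs (u2, u4, u1, u3): {out.1} {out.2} {u1.1} {u1.2} {u2.1} {u2.2, u4.1} {u3.1} {u3.2} {u4.2} (out.j = stage outer ports)


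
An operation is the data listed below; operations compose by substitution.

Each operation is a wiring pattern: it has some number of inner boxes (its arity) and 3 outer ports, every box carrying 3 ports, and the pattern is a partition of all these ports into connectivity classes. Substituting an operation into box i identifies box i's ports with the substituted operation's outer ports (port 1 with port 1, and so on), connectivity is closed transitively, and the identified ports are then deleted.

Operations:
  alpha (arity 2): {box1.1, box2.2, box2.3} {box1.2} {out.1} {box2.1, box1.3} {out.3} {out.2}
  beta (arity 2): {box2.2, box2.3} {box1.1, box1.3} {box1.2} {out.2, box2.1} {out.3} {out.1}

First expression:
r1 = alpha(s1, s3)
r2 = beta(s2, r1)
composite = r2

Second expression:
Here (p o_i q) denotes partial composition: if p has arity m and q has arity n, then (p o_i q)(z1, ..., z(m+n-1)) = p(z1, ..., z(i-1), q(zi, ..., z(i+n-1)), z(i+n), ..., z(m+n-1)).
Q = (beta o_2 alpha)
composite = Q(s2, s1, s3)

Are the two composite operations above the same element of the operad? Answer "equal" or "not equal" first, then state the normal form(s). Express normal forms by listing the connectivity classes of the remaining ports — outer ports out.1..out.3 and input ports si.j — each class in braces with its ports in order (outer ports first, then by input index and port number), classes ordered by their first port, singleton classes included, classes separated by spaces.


Reducing the first expression gives {out.1} {out.2} {out.3} {s1.1, s3.2, s3.3} {s1.2} {s1.3, s3.1} {s2.1, s2.3} {s2.2}
Reducing the second expression gives {out.1} {out.2} {out.3} {s1.1, s3.2, s3.3} {s1.2} {s1.3, s3.1} {s2.1, s2.3} {s2.2}
The normal forms match — equal.

equal — both sides give {out.1} {out.2} {out.3} {s1.1, s3.2, s3.3} {s1.2} {s1.3, s3.1} {s2.1, s2.3} {s2.2}


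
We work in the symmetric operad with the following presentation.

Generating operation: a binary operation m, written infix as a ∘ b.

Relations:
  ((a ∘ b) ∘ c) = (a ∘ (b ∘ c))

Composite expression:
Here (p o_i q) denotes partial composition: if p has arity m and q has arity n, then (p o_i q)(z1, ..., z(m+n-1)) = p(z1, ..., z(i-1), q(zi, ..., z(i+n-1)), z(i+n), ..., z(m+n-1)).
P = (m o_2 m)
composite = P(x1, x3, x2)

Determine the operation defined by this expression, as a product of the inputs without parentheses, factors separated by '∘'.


x1 ∘ x3 ∘ x2

Key point: m is associative — brackets drop, the x-order remains.
(x3 ∘ x2) spells out as x3 ∘ x2
(x1 ∘ (x3 ∘ x2)) spells out as x1 ∘ x3 ∘ x2


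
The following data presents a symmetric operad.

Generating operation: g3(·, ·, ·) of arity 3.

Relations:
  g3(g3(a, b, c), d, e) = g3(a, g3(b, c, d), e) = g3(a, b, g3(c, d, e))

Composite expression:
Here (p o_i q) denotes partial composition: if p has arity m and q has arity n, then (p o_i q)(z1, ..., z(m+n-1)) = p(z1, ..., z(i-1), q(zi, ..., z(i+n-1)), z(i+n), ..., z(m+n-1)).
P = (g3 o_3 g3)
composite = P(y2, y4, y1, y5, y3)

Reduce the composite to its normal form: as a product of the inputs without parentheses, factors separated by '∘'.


y2 ∘ y4 ∘ y1 ∘ y5 ∘ y3

Every regrouping of g3 is equal, so read the y-inputs in written order.
g3(y1, y5, y3) linearizes to y1 ∘ y5 ∘ y3
g3(y2, y4, g3(y1, y5, y3)) linearizes to y2 ∘ y4 ∘ y1 ∘ y5 ∘ y3


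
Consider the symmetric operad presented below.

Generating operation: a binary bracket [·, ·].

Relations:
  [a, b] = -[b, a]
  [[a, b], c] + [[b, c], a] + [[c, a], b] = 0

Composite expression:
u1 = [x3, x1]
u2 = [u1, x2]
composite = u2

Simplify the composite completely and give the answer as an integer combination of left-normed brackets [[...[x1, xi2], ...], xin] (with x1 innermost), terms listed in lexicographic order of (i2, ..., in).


-[[x1, x3], x2]


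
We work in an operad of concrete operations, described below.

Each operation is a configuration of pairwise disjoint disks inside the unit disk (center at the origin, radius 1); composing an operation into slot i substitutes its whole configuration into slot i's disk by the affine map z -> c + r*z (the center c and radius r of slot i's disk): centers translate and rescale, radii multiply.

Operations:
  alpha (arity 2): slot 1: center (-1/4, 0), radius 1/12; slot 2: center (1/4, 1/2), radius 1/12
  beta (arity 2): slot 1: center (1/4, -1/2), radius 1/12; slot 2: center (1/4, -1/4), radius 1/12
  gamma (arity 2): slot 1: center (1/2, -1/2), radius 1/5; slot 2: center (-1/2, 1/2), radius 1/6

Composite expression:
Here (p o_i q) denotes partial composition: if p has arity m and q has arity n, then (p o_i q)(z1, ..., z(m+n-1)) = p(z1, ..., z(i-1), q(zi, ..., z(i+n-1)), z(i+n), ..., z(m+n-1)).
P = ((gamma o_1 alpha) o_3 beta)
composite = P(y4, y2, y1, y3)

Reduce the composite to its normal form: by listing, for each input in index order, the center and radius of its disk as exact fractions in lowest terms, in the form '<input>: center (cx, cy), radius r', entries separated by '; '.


y1: center (-11/24, 5/12), radius 1/72; y2: center (11/20, -2/5), radius 1/60; y3: center (-11/24, 11/24), radius 1/72; y4: center (9/20, -1/2), radius 1/60

Affine substitution under gamma: radii multiply and y-centers shift.
input y4: composing its 2 substitution steps yields center (9/20, -1/2), radius 1/60
input y2: composing its 2 substitution steps yields center (11/20, -2/5), radius 1/60
input y1: composing its 2 substitution steps yields center (-11/24, 5/12), radius 1/72
input y3: composing its 2 substitution steps yields center (-11/24, 11/24), radius 1/72


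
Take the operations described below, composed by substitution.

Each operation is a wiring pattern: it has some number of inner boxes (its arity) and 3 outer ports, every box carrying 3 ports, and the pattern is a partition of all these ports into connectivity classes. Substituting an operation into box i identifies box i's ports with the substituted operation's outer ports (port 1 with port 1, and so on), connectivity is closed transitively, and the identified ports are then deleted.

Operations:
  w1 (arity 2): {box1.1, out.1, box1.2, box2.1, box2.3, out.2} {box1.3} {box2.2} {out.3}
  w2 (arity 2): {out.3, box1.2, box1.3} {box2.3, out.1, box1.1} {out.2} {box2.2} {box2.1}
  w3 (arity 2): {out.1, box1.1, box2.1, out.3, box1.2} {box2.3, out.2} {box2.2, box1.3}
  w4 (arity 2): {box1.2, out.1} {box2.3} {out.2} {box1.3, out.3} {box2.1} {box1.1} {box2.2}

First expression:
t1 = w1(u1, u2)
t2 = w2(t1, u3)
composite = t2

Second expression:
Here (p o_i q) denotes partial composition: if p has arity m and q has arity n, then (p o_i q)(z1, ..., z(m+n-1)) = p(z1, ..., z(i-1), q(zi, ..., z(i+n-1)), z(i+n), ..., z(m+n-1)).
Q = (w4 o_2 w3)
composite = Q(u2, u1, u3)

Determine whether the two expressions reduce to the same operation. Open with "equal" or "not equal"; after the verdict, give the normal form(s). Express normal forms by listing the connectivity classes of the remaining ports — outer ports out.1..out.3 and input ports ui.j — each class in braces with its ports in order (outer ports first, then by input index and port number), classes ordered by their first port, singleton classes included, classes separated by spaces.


not equal; first: {out.1, out.3, u1.1, u1.2, u2.1, u2.3, u3.3} {out.2} {u1.3} {u2.2} {u3.1} {u3.2}; second: {out.1, u2.2} {out.2} {out.3, u2.3} {u1.1, u1.2, u3.1} {u1.3, u3.2} {u2.1} {u3.3}

In normal form, the first expression is {out.1, out.3, u1.1, u1.2, u2.1, u2.3, u3.3} {out.2} {u1.3} {u2.2} {u3.1} {u3.2}
In normal form, the second expression is {out.1, u2.2} {out.2} {out.3, u2.3} {u1.1, u1.2, u3.1} {u1.3, u3.2} {u2.1} {u3.3}
They disagree, so not equal.
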